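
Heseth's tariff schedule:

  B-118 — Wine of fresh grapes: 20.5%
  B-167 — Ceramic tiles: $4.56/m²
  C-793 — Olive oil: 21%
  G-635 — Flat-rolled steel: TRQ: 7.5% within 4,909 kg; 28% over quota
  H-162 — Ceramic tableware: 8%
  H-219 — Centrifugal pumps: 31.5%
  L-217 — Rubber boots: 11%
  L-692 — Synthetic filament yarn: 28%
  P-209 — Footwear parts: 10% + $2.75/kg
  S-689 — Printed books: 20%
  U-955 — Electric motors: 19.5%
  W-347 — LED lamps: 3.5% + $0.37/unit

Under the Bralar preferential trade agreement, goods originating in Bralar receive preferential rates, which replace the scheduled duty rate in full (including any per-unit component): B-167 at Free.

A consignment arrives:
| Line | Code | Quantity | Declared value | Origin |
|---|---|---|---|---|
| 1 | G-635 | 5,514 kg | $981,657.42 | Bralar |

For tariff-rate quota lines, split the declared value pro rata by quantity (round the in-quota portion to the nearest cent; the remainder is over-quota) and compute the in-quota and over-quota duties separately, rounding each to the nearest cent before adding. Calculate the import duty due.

$95,704.48

Line 1 (G-635, Bralar, 5,514 kg, $981,657.42):
Code G-635 is under a tariff-rate quota (threshold 4,909 kg). In-quota: 4,909 kg at 7.5%; over-quota: 605 kg at 28%.
Pro-rata value split: in-quota = $981,657.42 × 4,909/5,514 = $873,949.27; over-quota = $981,657.42 − $873,949.27 = $107,708.15.
In-quota duty = $873,949.27 × 7.5% = $65,546.20. Over-quota duty = $107,708.15 × 28% = $30,158.28.
Line duty = $65,546.20 + $30,158.28 = $95,704.48.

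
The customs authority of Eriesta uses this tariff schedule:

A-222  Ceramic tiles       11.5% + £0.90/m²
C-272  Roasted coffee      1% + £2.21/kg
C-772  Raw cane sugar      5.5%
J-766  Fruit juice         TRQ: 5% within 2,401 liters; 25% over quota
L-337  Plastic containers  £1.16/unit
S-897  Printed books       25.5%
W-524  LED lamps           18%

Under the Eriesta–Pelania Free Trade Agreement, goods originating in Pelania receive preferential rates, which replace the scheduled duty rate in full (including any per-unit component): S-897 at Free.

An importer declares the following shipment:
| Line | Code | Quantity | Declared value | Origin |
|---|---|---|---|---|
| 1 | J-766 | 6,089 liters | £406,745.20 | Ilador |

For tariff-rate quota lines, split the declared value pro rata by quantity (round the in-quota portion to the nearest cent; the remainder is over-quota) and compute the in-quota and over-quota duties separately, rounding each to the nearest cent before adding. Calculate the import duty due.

Line 1 (J-766, Ilador, 6,089 liters, £406,745.20):
Code J-766 is under a tariff-rate quota (threshold 2,401 liters). In-quota: 2,401 liters at 5%; over-quota: 3,688 liters at 25%.
Pro-rata value split: in-quota = £406,745.20 × 2,401/6,089 = £160,386.80; over-quota = £406,745.20 − £160,386.80 = £246,358.40.
In-quota duty = £160,386.80 × 5% = £8,019.34. Over-quota duty = £246,358.40 × 25% = £61,589.60.
Line duty = £8,019.34 + £61,589.60 = £69,608.94.

£69,608.94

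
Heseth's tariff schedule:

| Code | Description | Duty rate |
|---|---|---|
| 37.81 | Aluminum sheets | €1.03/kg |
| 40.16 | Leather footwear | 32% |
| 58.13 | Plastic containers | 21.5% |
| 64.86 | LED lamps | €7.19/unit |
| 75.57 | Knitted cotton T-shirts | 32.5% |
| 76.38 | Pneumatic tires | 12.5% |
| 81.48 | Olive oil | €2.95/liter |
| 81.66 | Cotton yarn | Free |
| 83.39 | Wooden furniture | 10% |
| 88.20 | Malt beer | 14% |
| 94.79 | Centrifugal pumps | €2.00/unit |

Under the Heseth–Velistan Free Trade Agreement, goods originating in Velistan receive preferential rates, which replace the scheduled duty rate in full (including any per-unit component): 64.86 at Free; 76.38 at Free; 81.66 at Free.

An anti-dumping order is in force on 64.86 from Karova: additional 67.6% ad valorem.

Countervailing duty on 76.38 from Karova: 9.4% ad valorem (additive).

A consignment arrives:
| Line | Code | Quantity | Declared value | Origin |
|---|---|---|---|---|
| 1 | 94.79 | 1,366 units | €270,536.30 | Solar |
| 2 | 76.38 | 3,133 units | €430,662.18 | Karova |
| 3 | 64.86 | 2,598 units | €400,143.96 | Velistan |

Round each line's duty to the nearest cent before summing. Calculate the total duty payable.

Line 1 (94.79, Solar, 1,366 units, €270,536.30):
Base rate for 94.79 is €2.00/unit.
Duty = 1,366 × €2.00 = €2,732.00.
Line 2 (76.38, Karova, 3,133 units, €430,662.18):
Base rate for 76.38 is 12.5%.
76.38 has an FTA preferential rate, but origin Karova is not Velistan; base rate stands.
Additional duty on 76.38 from Karova: +9.4%. Applied ad valorem rate: 12.5% + 9.4% = 21.9%.
Duty = €430,662.18 × 21.9% = €94,315.02.
Line 3 (64.86, Velistan, 2,598 units, €400,143.96):
Base rate for 64.86 is €7.19/unit.
Origin Velistan qualifies under the Heseth–Velistan agreement and 64.86 is covered: preferential rate Free applies instead.
The additional-duty order on 64.86 targets Karova, not Velistan; it does not apply.
Duty = €400,143.96 × 0% = €0.00.
Total = €2,732.00 + €94,315.02 + €0.00 = €97,047.02.

€97,047.02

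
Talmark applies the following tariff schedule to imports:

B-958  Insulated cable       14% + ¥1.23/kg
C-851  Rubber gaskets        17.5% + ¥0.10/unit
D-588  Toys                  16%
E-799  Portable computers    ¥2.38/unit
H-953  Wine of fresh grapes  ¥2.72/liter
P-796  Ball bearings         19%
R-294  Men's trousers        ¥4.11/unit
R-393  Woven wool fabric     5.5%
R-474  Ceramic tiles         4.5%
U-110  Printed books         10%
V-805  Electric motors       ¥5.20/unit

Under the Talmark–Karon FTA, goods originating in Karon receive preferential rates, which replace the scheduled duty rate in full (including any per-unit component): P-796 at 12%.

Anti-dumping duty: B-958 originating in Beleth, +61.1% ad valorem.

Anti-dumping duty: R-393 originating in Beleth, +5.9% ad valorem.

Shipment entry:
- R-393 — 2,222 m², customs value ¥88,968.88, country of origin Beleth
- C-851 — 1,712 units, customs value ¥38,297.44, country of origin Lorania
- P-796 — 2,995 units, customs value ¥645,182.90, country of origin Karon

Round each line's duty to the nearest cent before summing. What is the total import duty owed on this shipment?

¥94,437.65

Line 1 (R-393, Beleth, 2,222 m², ¥88,968.88):
Base rate for R-393 is 5.5%.
Additional duty on R-393 from Beleth: +5.9%. Applied ad valorem rate: 5.5% + 5.9% = 11.4%.
Duty = ¥88,968.88 × 11.4% = ¥10,142.45.
Line 2 (C-851, Lorania, 1,712 units, ¥38,297.44):
Base rate for C-851 is 17.5% + ¥0.10/unit.
Duty = ¥38,297.44 × 17.5% + 1,712 × ¥0.10 = ¥6,873.25.
Line 3 (P-796, Karon, 2,995 units, ¥645,182.90):
Base rate for P-796 is 19%.
Origin Karon qualifies under the Talmark–Karon agreement and P-796 is covered: preferential rate 12% applies instead.
Duty = ¥645,182.90 × 12% = ¥77,421.95.
Total = ¥10,142.45 + ¥6,873.25 + ¥77,421.95 = ¥94,437.65.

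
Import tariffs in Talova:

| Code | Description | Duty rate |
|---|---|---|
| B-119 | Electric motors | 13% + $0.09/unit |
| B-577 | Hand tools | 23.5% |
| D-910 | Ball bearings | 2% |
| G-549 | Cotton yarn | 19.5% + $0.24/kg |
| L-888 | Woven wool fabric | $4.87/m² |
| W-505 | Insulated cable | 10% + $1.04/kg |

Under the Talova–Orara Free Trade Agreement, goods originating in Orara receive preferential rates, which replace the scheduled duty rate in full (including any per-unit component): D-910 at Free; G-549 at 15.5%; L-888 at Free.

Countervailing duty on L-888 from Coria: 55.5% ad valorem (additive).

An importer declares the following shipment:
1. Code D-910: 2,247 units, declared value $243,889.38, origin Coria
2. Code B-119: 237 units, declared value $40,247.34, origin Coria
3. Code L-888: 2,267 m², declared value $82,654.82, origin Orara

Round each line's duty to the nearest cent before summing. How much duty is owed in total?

Line 1 (D-910, Coria, 2,247 units, $243,889.38):
Base rate for D-910 is 2%.
D-910 has an FTA preferential rate, but origin Coria is not Orara; base rate stands.
Duty = $243,889.38 × 2% = $4,877.79.
Line 2 (B-119, Coria, 237 units, $40,247.34):
Base rate for B-119 is 13% + $0.09/unit.
Duty = $40,247.34 × 13% + 237 × $0.09 = $5,253.48.
Line 3 (L-888, Orara, 2,267 m², $82,654.82):
Base rate for L-888 is $4.87/m².
Origin Orara qualifies under the Talova–Orara agreement and L-888 is covered: preferential rate Free applies instead.
The additional-duty order on L-888 targets Coria, not Orara; it does not apply.
Duty = $82,654.82 × 0% = $0.00.
Total = $4,877.79 + $5,253.48 + $0.00 = $10,131.27.

$10,131.27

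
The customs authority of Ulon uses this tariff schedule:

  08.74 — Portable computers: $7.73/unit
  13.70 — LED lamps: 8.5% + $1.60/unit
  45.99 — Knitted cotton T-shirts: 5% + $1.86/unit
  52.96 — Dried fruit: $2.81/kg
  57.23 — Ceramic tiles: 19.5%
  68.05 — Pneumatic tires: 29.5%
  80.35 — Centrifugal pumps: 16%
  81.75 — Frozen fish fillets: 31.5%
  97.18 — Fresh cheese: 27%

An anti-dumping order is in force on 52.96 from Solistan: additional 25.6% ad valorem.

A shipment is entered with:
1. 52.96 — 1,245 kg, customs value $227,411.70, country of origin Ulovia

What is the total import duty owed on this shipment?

Line 1 (52.96, Ulovia, 1,245 kg, $227,411.70):
Base rate for 52.96 is $2.81/kg.
The additional-duty order on 52.96 targets Solistan, not Ulovia; it does not apply.
Duty = 1,245 × $2.81 = $3,498.45.

$3,498.45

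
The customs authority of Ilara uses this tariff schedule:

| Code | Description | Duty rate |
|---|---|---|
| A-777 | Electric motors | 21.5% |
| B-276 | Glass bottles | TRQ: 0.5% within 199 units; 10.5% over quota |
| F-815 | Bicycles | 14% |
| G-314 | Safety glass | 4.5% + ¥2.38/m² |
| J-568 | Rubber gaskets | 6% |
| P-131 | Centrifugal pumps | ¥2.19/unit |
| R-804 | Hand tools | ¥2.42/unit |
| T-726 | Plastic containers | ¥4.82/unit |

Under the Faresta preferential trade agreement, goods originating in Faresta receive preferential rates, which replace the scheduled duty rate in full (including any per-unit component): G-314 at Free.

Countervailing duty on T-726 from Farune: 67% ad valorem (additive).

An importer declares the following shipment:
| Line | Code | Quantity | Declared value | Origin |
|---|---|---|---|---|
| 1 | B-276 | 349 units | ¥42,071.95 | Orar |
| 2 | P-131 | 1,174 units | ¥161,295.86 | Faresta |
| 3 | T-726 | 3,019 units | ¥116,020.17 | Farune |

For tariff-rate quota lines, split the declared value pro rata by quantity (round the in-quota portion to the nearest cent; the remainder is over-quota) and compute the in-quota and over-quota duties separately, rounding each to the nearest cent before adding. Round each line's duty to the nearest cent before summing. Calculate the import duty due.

¥96,874.76

Line 1 (B-276, Orar, 349 units, ¥42,071.95):
Code B-276 is under a tariff-rate quota (threshold 199 units). In-quota: 199 units at 0.5%; over-quota: 150 units at 10.5%.
Pro-rata value split: in-quota = ¥42,071.95 × 199/349 = ¥23,989.45; over-quota = ¥42,071.95 − ¥23,989.45 = ¥18,082.50.
In-quota duty = ¥23,989.45 × 0.5% = ¥119.95. Over-quota duty = ¥18,082.50 × 10.5% = ¥1,898.66.
Line duty = ¥119.95 + ¥1,898.66 = ¥2,018.61.
Line 2 (P-131, Faresta, 1,174 units, ¥161,295.86):
Base rate for P-131 is ¥2.19/unit.
Origin Faresta is the FTA partner but P-131 is not on the preference list; base rate stands.
Duty = 1,174 × ¥2.19 = ¥2,571.06.
Line 3 (T-726, Farune, 3,019 units, ¥116,020.17):
Base rate for T-726 is ¥4.82/unit.
Additional duty on T-726 from Farune: +67% ad valorem. Applied ad valorem rate = 67%.
Duty = ¥116,020.17 × 67% + 3,019 × ¥4.82 = ¥92,285.09.
Total = ¥2,018.61 + ¥2,571.06 + ¥92,285.09 = ¥96,874.76.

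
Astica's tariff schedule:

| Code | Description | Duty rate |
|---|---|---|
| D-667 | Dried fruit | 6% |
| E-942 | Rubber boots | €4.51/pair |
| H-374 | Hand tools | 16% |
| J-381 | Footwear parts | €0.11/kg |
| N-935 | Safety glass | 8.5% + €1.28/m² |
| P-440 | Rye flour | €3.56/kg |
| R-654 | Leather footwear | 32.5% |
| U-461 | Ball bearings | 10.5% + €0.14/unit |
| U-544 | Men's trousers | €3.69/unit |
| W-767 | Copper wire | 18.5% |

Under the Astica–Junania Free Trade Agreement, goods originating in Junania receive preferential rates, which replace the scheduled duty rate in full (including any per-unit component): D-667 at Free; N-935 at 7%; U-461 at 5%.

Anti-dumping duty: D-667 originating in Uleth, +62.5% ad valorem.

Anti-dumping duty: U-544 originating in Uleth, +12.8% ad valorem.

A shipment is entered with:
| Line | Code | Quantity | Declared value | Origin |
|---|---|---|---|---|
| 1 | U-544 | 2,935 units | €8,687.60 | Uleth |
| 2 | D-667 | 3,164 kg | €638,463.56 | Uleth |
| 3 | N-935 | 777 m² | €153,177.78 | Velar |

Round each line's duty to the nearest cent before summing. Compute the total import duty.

€463,304.37

Line 1 (U-544, Uleth, 2,935 units, €8,687.60):
Base rate for U-544 is €3.69/unit.
Additional duty on U-544 from Uleth: +12.8% ad valorem. Applied ad valorem rate = 12.8%.
Duty = €8,687.60 × 12.8% + 2,935 × €3.69 = €11,942.16.
Line 2 (D-667, Uleth, 3,164 kg, €638,463.56):
Base rate for D-667 is 6%.
D-667 has an FTA preferential rate, but origin Uleth is not Junania; base rate stands.
Additional duty on D-667 from Uleth: +62.5%. Applied ad valorem rate: 6% + 62.5% = 68.5%.
Duty = €638,463.56 × 68.5% = €437,347.54.
Line 3 (N-935, Velar, 777 m², €153,177.78):
Base rate for N-935 is 8.5% + €1.28/m².
N-935 has an FTA preferential rate, but origin Velar is not Junania; base rate stands.
Duty = €153,177.78 × 8.5% + 777 × €1.28 = €14,014.67.
Total = €11,942.16 + €437,347.54 + €14,014.67 = €463,304.37.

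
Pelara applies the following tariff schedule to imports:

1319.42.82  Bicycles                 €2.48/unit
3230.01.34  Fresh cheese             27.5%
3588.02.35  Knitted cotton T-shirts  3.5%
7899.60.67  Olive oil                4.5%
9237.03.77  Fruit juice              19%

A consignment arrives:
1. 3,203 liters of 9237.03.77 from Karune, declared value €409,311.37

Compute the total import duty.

Line 1 (9237.03.77, Karune, 3,203 liters, €409,311.37):
Base rate for 9237.03.77 is 19%.
Duty = €409,311.37 × 19% = €77,769.16.

€77,769.16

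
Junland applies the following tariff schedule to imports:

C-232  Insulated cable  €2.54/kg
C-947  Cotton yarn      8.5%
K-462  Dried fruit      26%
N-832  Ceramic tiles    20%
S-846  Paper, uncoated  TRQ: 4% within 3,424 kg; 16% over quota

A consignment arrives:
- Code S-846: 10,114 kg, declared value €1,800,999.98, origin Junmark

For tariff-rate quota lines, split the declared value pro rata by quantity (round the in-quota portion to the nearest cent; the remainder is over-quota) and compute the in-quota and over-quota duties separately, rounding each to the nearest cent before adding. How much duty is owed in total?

€214,994.60

Line 1 (S-846, Junmark, 10,114 kg, €1,800,999.98):
Code S-846 is under a tariff-rate quota (threshold 3,424 kg). In-quota: 3,424 kg at 4%; over-quota: 6,690 kg at 16%.
Pro-rata value split: in-quota = €1,800,999.98 × 3,424/10,114 = €609,711.68; over-quota = €1,800,999.98 − €609,711.68 = €1,191,288.30.
In-quota duty = €609,711.68 × 4% = €24,388.47. Over-quota duty = €1,191,288.30 × 16% = €190,606.13.
Line duty = €24,388.47 + €190,606.13 = €214,994.60.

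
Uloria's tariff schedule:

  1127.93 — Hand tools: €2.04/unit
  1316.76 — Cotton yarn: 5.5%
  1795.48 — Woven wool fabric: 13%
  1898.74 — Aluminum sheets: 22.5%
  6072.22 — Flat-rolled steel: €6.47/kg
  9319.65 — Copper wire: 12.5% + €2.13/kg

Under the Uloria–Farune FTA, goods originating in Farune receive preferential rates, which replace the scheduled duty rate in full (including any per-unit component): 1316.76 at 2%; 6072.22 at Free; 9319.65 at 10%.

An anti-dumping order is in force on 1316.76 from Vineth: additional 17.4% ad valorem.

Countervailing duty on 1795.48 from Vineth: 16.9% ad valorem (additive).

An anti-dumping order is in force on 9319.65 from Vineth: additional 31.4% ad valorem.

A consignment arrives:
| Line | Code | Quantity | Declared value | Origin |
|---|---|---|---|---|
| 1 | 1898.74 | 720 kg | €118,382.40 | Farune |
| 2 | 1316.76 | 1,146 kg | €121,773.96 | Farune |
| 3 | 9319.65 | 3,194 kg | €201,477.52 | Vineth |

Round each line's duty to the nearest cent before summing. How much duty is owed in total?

€124,323.37

Line 1 (1898.74, Farune, 720 kg, €118,382.40):
Base rate for 1898.74 is 22.5%.
Origin Farune is the FTA partner but 1898.74 is not on the preference list; base rate stands.
Duty = €118,382.40 × 22.5% = €26,636.04.
Line 2 (1316.76, Farune, 1,146 kg, €121,773.96):
Base rate for 1316.76 is 5.5%.
Origin Farune qualifies under the Uloria–Farune agreement and 1316.76 is covered: preferential rate 2% applies instead.
The additional-duty order on 1316.76 targets Vineth, not Farune; it does not apply.
Duty = €121,773.96 × 2% = €2,435.48.
Line 3 (9319.65, Vineth, 3,194 kg, €201,477.52):
Base rate for 9319.65 is 12.5% + €2.13/kg.
9319.65 has an FTA preferential rate, but origin Vineth is not Farune; base rate stands.
Additional duty on 9319.65 from Vineth: +31.4%. Applied ad valorem rate: 12.5% + 31.4% = 43.9%.
Duty = €201,477.52 × 43.9% + 3,194 × €2.13 = €95,251.85.
Total = €26,636.04 + €2,435.48 + €95,251.85 = €124,323.37.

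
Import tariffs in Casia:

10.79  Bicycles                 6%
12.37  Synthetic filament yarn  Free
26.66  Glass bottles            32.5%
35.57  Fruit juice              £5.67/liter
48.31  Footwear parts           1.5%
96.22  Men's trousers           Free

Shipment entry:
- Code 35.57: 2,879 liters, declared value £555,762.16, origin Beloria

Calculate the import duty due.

£16,323.93

Line 1 (35.57, Beloria, 2,879 liters, £555,762.16):
Base rate for 35.57 is £5.67/liter.
Duty = 2,879 × £5.67 = £16,323.93.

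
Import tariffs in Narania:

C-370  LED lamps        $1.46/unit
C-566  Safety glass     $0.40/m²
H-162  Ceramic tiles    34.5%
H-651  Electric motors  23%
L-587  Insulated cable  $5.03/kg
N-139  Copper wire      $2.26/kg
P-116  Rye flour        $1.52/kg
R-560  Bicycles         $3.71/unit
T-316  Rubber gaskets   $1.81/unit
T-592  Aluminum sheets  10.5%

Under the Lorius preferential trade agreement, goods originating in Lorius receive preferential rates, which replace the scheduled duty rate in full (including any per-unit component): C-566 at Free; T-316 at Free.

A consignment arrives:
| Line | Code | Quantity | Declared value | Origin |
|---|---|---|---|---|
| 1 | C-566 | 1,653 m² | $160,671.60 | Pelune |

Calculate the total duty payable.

Line 1 (C-566, Pelune, 1,653 m², $160,671.60):
Base rate for C-566 is $0.40/m².
C-566 has an FTA preferential rate, but origin Pelune is not Lorius; base rate stands.
Duty = 1,653 × $0.40 = $661.20.

$661.20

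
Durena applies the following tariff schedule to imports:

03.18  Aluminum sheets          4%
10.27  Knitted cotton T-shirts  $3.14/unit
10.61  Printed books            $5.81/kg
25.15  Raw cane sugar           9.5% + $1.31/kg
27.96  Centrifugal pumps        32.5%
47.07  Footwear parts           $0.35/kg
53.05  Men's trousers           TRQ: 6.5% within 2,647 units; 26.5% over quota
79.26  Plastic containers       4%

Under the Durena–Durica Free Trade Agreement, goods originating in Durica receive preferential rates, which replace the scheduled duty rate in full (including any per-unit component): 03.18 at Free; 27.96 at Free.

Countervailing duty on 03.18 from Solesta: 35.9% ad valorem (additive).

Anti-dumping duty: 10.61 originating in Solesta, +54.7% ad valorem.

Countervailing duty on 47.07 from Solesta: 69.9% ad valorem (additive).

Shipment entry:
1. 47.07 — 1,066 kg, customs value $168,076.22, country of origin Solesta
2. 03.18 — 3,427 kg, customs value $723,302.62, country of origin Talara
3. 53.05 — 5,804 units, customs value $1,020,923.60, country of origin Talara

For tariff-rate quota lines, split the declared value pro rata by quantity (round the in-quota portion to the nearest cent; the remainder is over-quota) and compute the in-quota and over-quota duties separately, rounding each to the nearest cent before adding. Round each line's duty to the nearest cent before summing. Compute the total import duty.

$324,213.77

Line 1 (47.07, Solesta, 1,066 kg, $168,076.22):
Base rate for 47.07 is $0.35/kg.
Additional duty on 47.07 from Solesta: +69.9% ad valorem. Applied ad valorem rate = 69.9%.
Duty = $168,076.22 × 69.9% + 1,066 × $0.35 = $117,858.38.
Line 2 (03.18, Talara, 3,427 kg, $723,302.62):
Base rate for 03.18 is 4%.
03.18 has an FTA preferential rate, but origin Talara is not Durica; base rate stands.
The additional-duty order on 03.18 targets Solesta, not Talara; it does not apply.
Duty = $723,302.62 × 4% = $28,932.10.
Line 3 (53.05, Talara, 5,804 units, $1,020,923.60):
Code 53.05 is under a tariff-rate quota (threshold 2,647 units). In-quota: 2,647 units at 6.5%; over-quota: 3,157 units at 26.5%.
Pro-rata value split: in-quota = $1,020,923.60 × 2,647/5,804 = $465,607.30; over-quota = $1,020,923.60 − $465,607.30 = $555,316.30.
In-quota duty = $465,607.30 × 6.5% = $30,264.47. Over-quota duty = $555,316.30 × 26.5% = $147,158.82.
Line duty = $30,264.47 + $147,158.82 = $177,423.29.
Total = $117,858.38 + $28,932.10 + $177,423.29 = $324,213.77.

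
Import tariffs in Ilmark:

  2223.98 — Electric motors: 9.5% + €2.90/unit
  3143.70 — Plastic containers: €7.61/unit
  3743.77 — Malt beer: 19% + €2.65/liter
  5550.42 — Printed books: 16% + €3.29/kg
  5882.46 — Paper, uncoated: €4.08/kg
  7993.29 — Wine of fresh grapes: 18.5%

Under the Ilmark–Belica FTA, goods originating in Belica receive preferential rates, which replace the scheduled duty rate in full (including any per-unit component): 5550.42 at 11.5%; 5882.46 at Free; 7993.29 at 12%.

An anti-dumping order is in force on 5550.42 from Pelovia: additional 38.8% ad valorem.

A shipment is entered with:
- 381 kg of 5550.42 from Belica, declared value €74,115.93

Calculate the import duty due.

€8,523.33

Line 1 (5550.42, Belica, 381 kg, €74,115.93):
Base rate for 5550.42 is 16% + €3.29/kg.
Origin Belica qualifies under the Ilmark–Belica agreement and 5550.42 is covered: preferential rate 11.5% applies instead.
The additional-duty order on 5550.42 targets Pelovia, not Belica; it does not apply.
Duty = €74,115.93 × 11.5% = €8,523.33.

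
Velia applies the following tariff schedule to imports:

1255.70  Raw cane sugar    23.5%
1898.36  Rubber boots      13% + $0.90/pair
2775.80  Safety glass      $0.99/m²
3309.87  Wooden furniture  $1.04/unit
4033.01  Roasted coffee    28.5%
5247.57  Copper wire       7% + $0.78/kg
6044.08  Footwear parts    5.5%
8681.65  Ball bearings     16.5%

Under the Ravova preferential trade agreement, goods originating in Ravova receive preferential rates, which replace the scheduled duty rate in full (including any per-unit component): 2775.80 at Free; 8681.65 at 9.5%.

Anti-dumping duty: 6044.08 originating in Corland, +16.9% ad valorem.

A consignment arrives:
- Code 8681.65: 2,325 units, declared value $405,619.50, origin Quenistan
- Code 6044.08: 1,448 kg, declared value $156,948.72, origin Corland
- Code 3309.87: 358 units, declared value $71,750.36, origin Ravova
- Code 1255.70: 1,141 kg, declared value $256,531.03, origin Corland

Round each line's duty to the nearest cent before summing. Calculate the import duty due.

Line 1 (8681.65, Quenistan, 2,325 units, $405,619.50):
Base rate for 8681.65 is 16.5%.
8681.65 has an FTA preferential rate, but origin Quenistan is not Ravova; base rate stands.
Duty = $405,619.50 × 16.5% = $66,927.22.
Line 2 (6044.08, Corland, 1,448 kg, $156,948.72):
Base rate for 6044.08 is 5.5%.
Additional duty on 6044.08 from Corland: +16.9%. Applied ad valorem rate: 5.5% + 16.9% = 22.4%.
Duty = $156,948.72 × 22.4% = $35,156.51.
Line 3 (3309.87, Ravova, 358 units, $71,750.36):
Base rate for 3309.87 is $1.04/unit.
Origin Ravova is the FTA partner but 3309.87 is not on the preference list; base rate stands.
Duty = 358 × $1.04 = $372.32.
Line 4 (1255.70, Corland, 1,141 kg, $256,531.03):
Base rate for 1255.70 is 23.5%.
Duty = $256,531.03 × 23.5% = $60,284.79.
Total = $66,927.22 + $35,156.51 + $372.32 + $60,284.79 = $162,740.84.

$162,740.84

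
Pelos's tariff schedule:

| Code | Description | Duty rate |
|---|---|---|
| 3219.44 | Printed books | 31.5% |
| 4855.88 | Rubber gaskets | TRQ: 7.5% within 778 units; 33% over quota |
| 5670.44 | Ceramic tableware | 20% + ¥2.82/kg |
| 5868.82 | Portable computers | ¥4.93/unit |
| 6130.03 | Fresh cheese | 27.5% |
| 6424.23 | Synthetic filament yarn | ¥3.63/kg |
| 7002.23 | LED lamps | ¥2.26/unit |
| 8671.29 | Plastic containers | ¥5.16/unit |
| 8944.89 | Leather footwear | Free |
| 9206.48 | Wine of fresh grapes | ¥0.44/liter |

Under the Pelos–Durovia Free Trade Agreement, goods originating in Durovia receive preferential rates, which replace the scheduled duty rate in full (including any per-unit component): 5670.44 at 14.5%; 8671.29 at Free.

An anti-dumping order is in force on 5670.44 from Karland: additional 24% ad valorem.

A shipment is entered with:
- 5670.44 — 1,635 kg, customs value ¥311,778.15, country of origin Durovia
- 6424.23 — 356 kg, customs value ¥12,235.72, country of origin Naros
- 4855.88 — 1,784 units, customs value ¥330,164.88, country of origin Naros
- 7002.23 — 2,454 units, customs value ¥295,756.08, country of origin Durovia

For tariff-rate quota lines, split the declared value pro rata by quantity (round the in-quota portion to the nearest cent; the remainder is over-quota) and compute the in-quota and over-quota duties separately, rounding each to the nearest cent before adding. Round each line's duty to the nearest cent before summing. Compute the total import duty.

Line 1 (5670.44, Durovia, 1,635 kg, ¥311,778.15):
Base rate for 5670.44 is 20% + ¥2.82/kg.
Origin Durovia qualifies under the Pelos–Durovia agreement and 5670.44 is covered: preferential rate 14.5% applies instead.
The additional-duty order on 5670.44 targets Karland, not Durovia; it does not apply.
Duty = ¥311,778.15 × 14.5% = ¥45,207.83.
Line 2 (6424.23, Naros, 356 kg, ¥12,235.72):
Base rate for 6424.23 is ¥3.63/kg.
Duty = 356 × ¥3.63 = ¥1,292.28.
Line 3 (4855.88, Naros, 1,784 units, ¥330,164.88):
Code 4855.88 is under a tariff-rate quota (threshold 778 units). In-quota: 778 units at 7.5%; over-quota: 1,006 units at 33%.
Pro-rata value split: in-quota = ¥330,164.88 × 778/1,784 = ¥143,984.46; over-quota = ¥330,164.88 − ¥143,984.46 = ¥186,180.42.
In-quota duty = ¥143,984.46 × 7.5% = ¥10,798.83. Over-quota duty = ¥186,180.42 × 33% = ¥61,439.54.
Line duty = ¥10,798.83 + ¥61,439.54 = ¥72,238.37.
Line 4 (7002.23, Durovia, 2,454 units, ¥295,756.08):
Base rate for 7002.23 is ¥2.26/unit.
Origin Durovia is the FTA partner but 7002.23 is not on the preference list; base rate stands.
Duty = 2,454 × ¥2.26 = ¥5,546.04.
Total = ¥45,207.83 + ¥1,292.28 + ¥72,238.37 + ¥5,546.04 = ¥124,284.52.

¥124,284.52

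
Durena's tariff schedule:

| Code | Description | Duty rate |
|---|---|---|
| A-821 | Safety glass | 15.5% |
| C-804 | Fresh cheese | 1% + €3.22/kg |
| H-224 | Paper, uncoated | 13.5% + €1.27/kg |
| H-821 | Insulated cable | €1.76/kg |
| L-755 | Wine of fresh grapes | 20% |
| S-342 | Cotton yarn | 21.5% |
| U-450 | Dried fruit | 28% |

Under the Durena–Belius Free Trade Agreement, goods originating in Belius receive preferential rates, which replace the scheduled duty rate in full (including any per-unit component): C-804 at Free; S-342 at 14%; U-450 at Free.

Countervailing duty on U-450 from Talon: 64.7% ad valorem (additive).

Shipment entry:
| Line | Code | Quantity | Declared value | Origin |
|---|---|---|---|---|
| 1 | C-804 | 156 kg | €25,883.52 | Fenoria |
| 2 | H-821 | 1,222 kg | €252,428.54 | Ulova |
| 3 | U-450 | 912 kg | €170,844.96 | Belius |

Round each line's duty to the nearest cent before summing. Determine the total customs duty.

Line 1 (C-804, Fenoria, 156 kg, €25,883.52):
Base rate for C-804 is 1% + €3.22/kg.
C-804 has an FTA preferential rate, but origin Fenoria is not Belius; base rate stands.
Duty = €25,883.52 × 1% + 156 × €3.22 = €761.16.
Line 2 (H-821, Ulova, 1,222 kg, €252,428.54):
Base rate for H-821 is €1.76/kg.
Duty = 1,222 × €1.76 = €2,150.72.
Line 3 (U-450, Belius, 912 kg, €170,844.96):
Base rate for U-450 is 28%.
Origin Belius qualifies under the Durena–Belius agreement and U-450 is covered: preferential rate Free applies instead.
The additional-duty order on U-450 targets Talon, not Belius; it does not apply.
Duty = €170,844.96 × 0% = €0.00.
Total = €761.16 + €2,150.72 + €0.00 = €2,911.88.

€2,911.88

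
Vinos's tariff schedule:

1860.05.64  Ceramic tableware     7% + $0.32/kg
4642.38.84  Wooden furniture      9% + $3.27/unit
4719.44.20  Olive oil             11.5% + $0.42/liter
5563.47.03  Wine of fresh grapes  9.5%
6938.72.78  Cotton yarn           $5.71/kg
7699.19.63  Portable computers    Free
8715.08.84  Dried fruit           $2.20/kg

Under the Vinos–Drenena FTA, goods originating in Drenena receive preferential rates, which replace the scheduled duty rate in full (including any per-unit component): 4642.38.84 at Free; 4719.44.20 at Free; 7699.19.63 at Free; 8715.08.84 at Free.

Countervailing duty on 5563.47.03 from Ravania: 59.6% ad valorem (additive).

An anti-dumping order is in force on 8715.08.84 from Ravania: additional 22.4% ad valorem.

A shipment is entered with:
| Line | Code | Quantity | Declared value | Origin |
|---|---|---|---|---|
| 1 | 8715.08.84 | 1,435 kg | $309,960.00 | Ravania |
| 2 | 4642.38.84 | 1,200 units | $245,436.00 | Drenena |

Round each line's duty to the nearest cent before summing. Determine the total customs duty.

Line 1 (8715.08.84, Ravania, 1,435 kg, $309,960.00):
Base rate for 8715.08.84 is $2.20/kg.
8715.08.84 has an FTA preferential rate, but origin Ravania is not Drenena; base rate stands.
Additional duty on 8715.08.84 from Ravania: +22.4% ad valorem. Applied ad valorem rate = 22.4%.
Duty = $309,960.00 × 22.4% + 1,435 × $2.20 = $72,588.04.
Line 2 (4642.38.84, Drenena, 1,200 units, $245,436.00):
Base rate for 4642.38.84 is 9% + $3.27/unit.
Origin Drenena qualifies under the Vinos–Drenena agreement and 4642.38.84 is covered: preferential rate Free applies instead.
Duty = $245,436.00 × 0% = $0.00.
Total = $72,588.04 + $0.00 = $72,588.04.

$72,588.04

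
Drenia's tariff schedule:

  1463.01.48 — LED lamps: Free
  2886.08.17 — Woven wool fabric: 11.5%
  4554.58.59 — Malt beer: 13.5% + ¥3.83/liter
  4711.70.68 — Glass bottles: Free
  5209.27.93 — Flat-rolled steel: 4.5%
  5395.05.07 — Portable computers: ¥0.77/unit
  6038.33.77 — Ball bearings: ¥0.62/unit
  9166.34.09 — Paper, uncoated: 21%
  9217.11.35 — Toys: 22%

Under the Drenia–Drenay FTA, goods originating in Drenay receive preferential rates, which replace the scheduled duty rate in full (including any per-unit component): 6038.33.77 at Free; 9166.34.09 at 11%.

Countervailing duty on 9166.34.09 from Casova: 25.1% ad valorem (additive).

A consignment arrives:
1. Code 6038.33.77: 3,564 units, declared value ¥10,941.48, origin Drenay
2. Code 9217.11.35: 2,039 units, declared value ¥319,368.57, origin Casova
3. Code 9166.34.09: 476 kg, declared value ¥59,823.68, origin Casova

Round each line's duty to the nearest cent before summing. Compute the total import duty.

Line 1 (6038.33.77, Drenay, 3,564 units, ¥10,941.48):
Base rate for 6038.33.77 is ¥0.62/unit.
Origin Drenay qualifies under the Drenia–Drenay agreement and 6038.33.77 is covered: preferential rate Free applies instead.
Duty = ¥10,941.48 × 0% = ¥0.00.
Line 2 (9217.11.35, Casova, 2,039 units, ¥319,368.57):
Base rate for 9217.11.35 is 22%.
Duty = ¥319,368.57 × 22% = ¥70,261.09.
Line 3 (9166.34.09, Casova, 476 kg, ¥59,823.68):
Base rate for 9166.34.09 is 21%.
9166.34.09 has an FTA preferential rate, but origin Casova is not Drenay; base rate stands.
Additional duty on 9166.34.09 from Casova: +25.1%. Applied ad valorem rate: 21% + 25.1% = 46.1%.
Duty = ¥59,823.68 × 46.1% = ¥27,578.72.
Total = ¥0.00 + ¥70,261.09 + ¥27,578.72 = ¥97,839.81.

¥97,839.81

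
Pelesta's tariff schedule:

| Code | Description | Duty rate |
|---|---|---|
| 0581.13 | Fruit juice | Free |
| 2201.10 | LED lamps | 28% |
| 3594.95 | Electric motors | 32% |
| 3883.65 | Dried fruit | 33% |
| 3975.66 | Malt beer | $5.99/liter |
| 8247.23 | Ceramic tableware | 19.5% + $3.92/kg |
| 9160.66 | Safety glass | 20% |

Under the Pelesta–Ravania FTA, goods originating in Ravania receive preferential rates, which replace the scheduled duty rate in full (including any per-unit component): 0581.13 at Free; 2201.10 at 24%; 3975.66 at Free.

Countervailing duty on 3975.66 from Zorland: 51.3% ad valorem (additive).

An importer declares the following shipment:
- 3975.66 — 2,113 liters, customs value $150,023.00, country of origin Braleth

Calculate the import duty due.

$12,656.87

Line 1 (3975.66, Braleth, 2,113 liters, $150,023.00):
Base rate for 3975.66 is $5.99/liter.
3975.66 has an FTA preferential rate, but origin Braleth is not Ravania; base rate stands.
The additional-duty order on 3975.66 targets Zorland, not Braleth; it does not apply.
Duty = 2,113 × $5.99 = $12,656.87.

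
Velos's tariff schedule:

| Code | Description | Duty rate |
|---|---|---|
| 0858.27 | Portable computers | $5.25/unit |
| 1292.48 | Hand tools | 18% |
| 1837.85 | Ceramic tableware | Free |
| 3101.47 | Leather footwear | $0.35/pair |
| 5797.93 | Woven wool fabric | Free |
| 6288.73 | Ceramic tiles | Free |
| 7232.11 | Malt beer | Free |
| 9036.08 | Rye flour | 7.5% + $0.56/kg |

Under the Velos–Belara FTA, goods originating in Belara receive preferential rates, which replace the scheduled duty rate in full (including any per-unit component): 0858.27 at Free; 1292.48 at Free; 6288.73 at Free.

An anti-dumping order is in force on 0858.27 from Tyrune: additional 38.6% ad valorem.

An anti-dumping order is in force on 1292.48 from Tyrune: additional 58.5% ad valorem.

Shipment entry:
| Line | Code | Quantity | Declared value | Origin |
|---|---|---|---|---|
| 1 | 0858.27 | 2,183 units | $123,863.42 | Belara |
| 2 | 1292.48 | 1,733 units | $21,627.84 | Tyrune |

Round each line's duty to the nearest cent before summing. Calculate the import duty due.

Line 1 (0858.27, Belara, 2,183 units, $123,863.42):
Base rate for 0858.27 is $5.25/unit.
Origin Belara qualifies under the Velos–Belara agreement and 0858.27 is covered: preferential rate Free applies instead.
The additional-duty order on 0858.27 targets Tyrune, not Belara; it does not apply.
Duty = $123,863.42 × 0% = $0.00.
Line 2 (1292.48, Tyrune, 1,733 units, $21,627.84):
Base rate for 1292.48 is 18%.
1292.48 has an FTA preferential rate, but origin Tyrune is not Belara; base rate stands.
Additional duty on 1292.48 from Tyrune: +58.5%. Applied ad valorem rate: 18% + 58.5% = 76.5%.
Duty = $21,627.84 × 76.5% = $16,545.30.
Total = $0.00 + $16,545.30 = $16,545.30.

$16,545.30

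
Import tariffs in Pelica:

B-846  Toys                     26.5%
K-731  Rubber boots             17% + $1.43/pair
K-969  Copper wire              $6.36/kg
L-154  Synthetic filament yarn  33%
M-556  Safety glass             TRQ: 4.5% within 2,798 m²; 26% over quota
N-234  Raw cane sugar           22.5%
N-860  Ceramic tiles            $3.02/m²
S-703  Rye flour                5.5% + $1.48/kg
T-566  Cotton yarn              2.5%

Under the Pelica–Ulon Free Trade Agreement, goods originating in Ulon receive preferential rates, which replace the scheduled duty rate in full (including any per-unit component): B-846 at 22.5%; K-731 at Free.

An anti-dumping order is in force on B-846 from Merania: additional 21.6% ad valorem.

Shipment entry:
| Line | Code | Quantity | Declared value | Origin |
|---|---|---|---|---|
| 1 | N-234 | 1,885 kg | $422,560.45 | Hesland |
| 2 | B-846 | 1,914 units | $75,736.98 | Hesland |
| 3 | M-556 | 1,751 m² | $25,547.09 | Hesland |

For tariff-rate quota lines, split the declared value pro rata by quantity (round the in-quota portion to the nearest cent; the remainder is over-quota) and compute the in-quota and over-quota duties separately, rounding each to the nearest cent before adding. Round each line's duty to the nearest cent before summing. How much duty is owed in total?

Line 1 (N-234, Hesland, 1,885 kg, $422,560.45):
Base rate for N-234 is 22.5%.
Duty = $422,560.45 × 22.5% = $95,076.10.
Line 2 (B-846, Hesland, 1,914 units, $75,736.98):
Base rate for B-846 is 26.5%.
B-846 has an FTA preferential rate, but origin Hesland is not Ulon; base rate stands.
The additional-duty order on B-846 targets Merania, not Hesland; it does not apply.
Duty = $75,736.98 × 26.5% = $20,070.30.
Line 3 (M-556, Hesland, 1,751 m², $25,547.09):
Code M-556 is under a tariff-rate quota (threshold 2,798 m²). Quantity 1,751 m² is within the quota, so the in-quota rate 4.5% applies to the full value.
Duty = $25,547.09 × 4.5% = $1,149.62.
Total = $95,076.10 + $20,070.30 + $1,149.62 = $116,296.02.

$116,296.02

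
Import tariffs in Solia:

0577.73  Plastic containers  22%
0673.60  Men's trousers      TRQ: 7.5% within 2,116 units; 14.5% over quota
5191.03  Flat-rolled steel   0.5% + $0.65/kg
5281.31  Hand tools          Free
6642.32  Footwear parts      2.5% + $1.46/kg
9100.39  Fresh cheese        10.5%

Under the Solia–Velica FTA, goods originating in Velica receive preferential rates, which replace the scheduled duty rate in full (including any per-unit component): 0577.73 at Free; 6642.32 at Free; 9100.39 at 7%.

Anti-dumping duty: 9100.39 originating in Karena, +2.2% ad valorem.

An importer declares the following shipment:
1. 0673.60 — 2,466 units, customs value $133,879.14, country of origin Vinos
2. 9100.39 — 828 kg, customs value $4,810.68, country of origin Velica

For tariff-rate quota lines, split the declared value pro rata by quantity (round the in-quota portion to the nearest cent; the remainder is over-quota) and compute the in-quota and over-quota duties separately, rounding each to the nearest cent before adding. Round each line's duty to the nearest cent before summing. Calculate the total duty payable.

Line 1 (0673.60, Vinos, 2,466 units, $133,879.14):
Code 0673.60 is under a tariff-rate quota (threshold 2,116 units). In-quota: 2,116 units at 7.5%; over-quota: 350 units at 14.5%.
Pro-rata value split: in-quota = $133,879.14 × 2,116/2,466 = $114,877.64; over-quota = $133,879.14 − $114,877.64 = $19,001.50.
In-quota duty = $114,877.64 × 7.5% = $8,615.82. Over-quota duty = $19,001.50 × 14.5% = $2,755.22.
Line duty = $8,615.82 + $2,755.22 = $11,371.04.
Line 2 (9100.39, Velica, 828 kg, $4,810.68):
Base rate for 9100.39 is 10.5%.
Origin Velica qualifies under the Solia–Velica agreement and 9100.39 is covered: preferential rate 7% applies instead.
The additional-duty order on 9100.39 targets Karena, not Velica; it does not apply.
Duty = $4,810.68 × 7% = $336.75.
Total = $11,371.04 + $336.75 = $11,707.79.

$11,707.79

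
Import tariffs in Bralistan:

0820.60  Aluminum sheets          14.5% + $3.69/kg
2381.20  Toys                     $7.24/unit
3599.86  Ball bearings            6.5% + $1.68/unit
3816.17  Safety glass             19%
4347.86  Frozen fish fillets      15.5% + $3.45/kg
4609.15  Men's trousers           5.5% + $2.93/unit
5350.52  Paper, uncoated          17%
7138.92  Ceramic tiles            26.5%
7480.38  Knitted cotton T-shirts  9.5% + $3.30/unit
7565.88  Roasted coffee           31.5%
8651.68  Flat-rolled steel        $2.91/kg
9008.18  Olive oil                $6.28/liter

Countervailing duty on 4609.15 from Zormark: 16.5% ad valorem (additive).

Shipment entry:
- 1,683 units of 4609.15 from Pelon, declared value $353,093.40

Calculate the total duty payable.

Line 1 (4609.15, Pelon, 1,683 units, $353,093.40):
Base rate for 4609.15 is 5.5% + $2.93/unit.
The additional-duty order on 4609.15 targets Zormark, not Pelon; it does not apply.
Duty = $353,093.40 × 5.5% + 1,683 × $2.93 = $24,351.33.

$24,351.33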